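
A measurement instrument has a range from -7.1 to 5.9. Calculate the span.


Span = upper range - lower range.
Span = 5.9 - (-7.1)
Span = 13.0

13.0


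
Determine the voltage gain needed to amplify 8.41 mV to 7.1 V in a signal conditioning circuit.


Gain = Vout / Vin (converting to same units).
G = 7.1 V / 8.41 mV
G = 7100.0 mV / 8.41 mV
G = 844.23

844.23


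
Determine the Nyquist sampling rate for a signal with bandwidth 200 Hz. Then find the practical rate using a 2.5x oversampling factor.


By Nyquist theorem, fs_min = 2 * fmax.
fs_min = 2 * 200 = 400 Hz
Practical rate = 2.5 * fs_min = 2.5 * 400 = 1000 Hz

fs_min = 400 Hz, fs_practical = 1000 Hz


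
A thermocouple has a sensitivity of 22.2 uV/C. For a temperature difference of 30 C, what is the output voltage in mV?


The thermocouple output V = sensitivity * dT.
V = 22.2 uV/C * 30 C
V = 666.0 uV
V = 0.666 mV

0.666 mV


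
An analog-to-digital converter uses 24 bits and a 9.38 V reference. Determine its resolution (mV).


The resolution (LSB) of an ADC is Vref / 2^n.
LSB = 9.38 / 2^24
LSB = 9.38 / 16777216
LSB = 5.6e-07 V = 0.00055909 mV

0.00055909 mV


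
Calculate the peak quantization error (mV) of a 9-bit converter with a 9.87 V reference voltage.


The maximum quantization error is +/- LSB/2.
LSB = Vref / 2^n = 9.87 / 512 = 0.01927734 V
Max error = LSB / 2 = 0.01927734 / 2 = 0.00963867 V
Max error = 9.6387 mV

9.6387 mV


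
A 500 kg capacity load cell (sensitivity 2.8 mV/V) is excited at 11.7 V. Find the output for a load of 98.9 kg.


Vout = rated_output * Vex * (load / capacity).
Vout = 2.8 * 11.7 * (98.9 / 500)
Vout = 2.8 * 11.7 * 0.1978
Vout = 6.48 mV

6.48 mV


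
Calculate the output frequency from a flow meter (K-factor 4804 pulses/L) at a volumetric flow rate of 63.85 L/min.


Frequency = K * Q / 60 (converting L/min to L/s).
f = 4804 * 63.85 / 60
f = 306735.4 / 60
f = 5112.26 Hz

5112.26 Hz


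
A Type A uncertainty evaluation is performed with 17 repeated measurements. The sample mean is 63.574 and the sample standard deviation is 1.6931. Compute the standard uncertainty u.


The standard uncertainty for Type A evaluation is u = s / sqrt(n).
u = 1.6931 / sqrt(17)
u = 1.6931 / 4.1231
u = 0.4106

0.4106


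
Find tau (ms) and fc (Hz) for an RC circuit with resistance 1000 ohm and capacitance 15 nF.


Time constant: tau = R * C.
tau = 1000 * 1.50e-08 = 1.5e-05 s
tau = 0.015 ms
Cutoff frequency: fc = 1 / (2*pi*R*C).
fc = 1 / (2*pi*1.5e-05) = 10610.33 Hz

tau = 0.015 ms, fc = 10610.33 Hz


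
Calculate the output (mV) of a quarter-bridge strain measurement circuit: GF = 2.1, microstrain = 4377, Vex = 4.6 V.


Quarter bridge output: Vout = (GF * epsilon * Vex) / 4.
Vout = (2.1 * 4377e-6 * 4.6) / 4
Vout = 0.04228182 / 4 V
Vout = 0.01057045 V = 10.5705 mV

10.5705 mV


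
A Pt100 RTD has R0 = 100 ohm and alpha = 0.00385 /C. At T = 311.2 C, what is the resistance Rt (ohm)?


The RTD equation: Rt = R0 * (1 + alpha * T).
Rt = 100 * (1 + 0.00385 * 311.2)
Rt = 100 * (1 + 1.19812)
Rt = 100 * 2.19812
Rt = 219.812 ohm

219.812 ohm


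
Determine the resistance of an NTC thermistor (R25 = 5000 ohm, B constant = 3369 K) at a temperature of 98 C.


NTC thermistor equation: Rt = R25 * exp(B * (1/T - 1/T25)).
T in Kelvin: 371.15 K, T25 = 298.15 K
1/T - 1/T25 = 1/371.15 - 1/298.15 = -0.00065969
B * (1/T - 1/T25) = 3369 * -0.00065969 = -2.2225
Rt = 5000 * exp(-2.2225) = 541.7 ohm

541.7 ohm


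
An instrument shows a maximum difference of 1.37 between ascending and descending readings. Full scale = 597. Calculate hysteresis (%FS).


Hysteresis = (max difference / full scale) * 100%.
H = (1.37 / 597) * 100
H = 0.229 %FS

0.229 %FS


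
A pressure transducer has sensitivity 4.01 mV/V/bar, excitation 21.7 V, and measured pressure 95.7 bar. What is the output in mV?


Output = sensitivity * Vex * P.
Vout = 4.01 * 21.7 * 95.7
Vout = 87.017 * 95.7
Vout = 8327.53 mV

8327.53 mV


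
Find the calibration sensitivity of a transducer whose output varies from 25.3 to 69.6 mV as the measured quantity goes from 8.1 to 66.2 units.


Sensitivity = (y2 - y1) / (x2 - x1).
S = (69.6 - 25.3) / (66.2 - 8.1)
S = 44.3 / 58.1
S = 0.7625 mV/unit

0.7625 mV/unit


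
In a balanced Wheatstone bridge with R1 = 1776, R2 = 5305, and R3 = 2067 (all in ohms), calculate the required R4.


At balance: R1*R4 = R2*R3, so R4 = R2*R3/R1.
R4 = 5305 * 2067 / 1776
R4 = 10965435 / 1776
R4 = 6174.23 ohm

6174.23 ohm


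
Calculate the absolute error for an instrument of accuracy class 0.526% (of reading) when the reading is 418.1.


Absolute error = (accuracy% / 100) * reading.
Error = (0.526 / 100) * 418.1
Error = 0.00526 * 418.1
Error = 2.1992

2.1992


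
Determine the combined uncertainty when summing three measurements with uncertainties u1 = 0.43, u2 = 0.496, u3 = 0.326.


For a sum of independent quantities, uc = sqrt(u1^2 + u2^2 + u3^2).
uc = sqrt(0.43^2 + 0.496^2 + 0.326^2)
uc = sqrt(0.1849 + 0.246016 + 0.106276)
uc = 0.7329

0.7329


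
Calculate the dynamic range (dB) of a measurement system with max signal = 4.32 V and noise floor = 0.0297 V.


Dynamic range = 20 * log10(Vmax / Vnoise).
DR = 20 * log10(4.32 / 0.0297)
DR = 20 * log10(145.45)
DR = 43.25 dB

43.25 dB


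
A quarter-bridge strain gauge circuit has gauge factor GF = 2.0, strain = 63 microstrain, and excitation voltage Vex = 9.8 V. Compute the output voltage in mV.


Quarter bridge output: Vout = (GF * epsilon * Vex) / 4.
Vout = (2.0 * 63e-6 * 9.8) / 4
Vout = 0.0012348 / 4 V
Vout = 0.0003087 V = 0.3087 mV

0.3087 mV


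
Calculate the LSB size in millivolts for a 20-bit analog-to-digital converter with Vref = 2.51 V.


The resolution (LSB) of an ADC is Vref / 2^n.
LSB = 2.51 / 2^20
LSB = 2.51 / 1048576
LSB = 2.39e-06 V = 0.00239372 mV

0.00239372 mV


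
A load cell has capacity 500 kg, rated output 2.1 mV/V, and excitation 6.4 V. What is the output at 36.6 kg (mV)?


Vout = rated_output * Vex * (load / capacity).
Vout = 2.1 * 6.4 * (36.6 / 500)
Vout = 2.1 * 6.4 * 0.0732
Vout = 0.984 mV

0.984 mV


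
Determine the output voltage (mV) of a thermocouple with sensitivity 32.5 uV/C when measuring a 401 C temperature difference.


The thermocouple output V = sensitivity * dT.
V = 32.5 uV/C * 401 C
V = 13032.5 uV
V = 13.033 mV

13.033 mV


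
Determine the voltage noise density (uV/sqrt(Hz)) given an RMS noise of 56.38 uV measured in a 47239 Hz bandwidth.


Noise spectral density = Vrms / sqrt(BW).
NSD = 56.38 / sqrt(47239)
NSD = 56.38 / 217.3453
NSD = 0.2594 uV/sqrt(Hz)

0.2594 uV/sqrt(Hz)


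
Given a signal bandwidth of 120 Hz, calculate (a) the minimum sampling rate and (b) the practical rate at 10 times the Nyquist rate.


By Nyquist theorem, fs_min = 2 * fmax.
fs_min = 2 * 120 = 240 Hz
Practical rate = 10 * fs_min = 10 * 240 = 2400 Hz

fs_min = 240 Hz, fs_practical = 2400 Hz


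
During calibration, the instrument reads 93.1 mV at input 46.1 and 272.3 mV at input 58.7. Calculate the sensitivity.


Sensitivity = (y2 - y1) / (x2 - x1).
S = (272.3 - 93.1) / (58.7 - 46.1)
S = 179.2 / 12.6
S = 14.2222 mV/unit

14.2222 mV/unit


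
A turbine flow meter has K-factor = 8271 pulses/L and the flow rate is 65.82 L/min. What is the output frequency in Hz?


Frequency = K * Q / 60 (converting L/min to L/s).
f = 8271 * 65.82 / 60
f = 544397.22 / 60
f = 9073.29 Hz

9073.29 Hz


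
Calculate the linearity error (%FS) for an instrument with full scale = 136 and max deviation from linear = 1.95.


Linearity error = (max deviation / full scale) * 100%.
Linearity = (1.95 / 136) * 100
Linearity = 1.434 %FS

1.434 %FS


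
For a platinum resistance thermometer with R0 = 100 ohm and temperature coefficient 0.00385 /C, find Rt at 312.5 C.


The RTD equation: Rt = R0 * (1 + alpha * T).
Rt = 100 * (1 + 0.00385 * 312.5)
Rt = 100 * (1 + 1.203125)
Rt = 100 * 2.203125
Rt = 220.312 ohm

220.312 ohm


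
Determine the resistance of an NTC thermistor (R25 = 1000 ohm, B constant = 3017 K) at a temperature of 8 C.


NTC thermistor equation: Rt = R25 * exp(B * (1/T - 1/T25)).
T in Kelvin: 281.15 K, T25 = 298.15 K
1/T - 1/T25 = 1/281.15 - 1/298.15 = 0.0002028
B * (1/T - 1/T25) = 3017 * 0.0002028 = 0.6119
Rt = 1000 * exp(0.6119) = 1843.9 ohm

1843.9 ohm


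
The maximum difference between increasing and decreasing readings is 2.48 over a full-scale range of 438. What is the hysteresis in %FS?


Hysteresis = (max difference / full scale) * 100%.
H = (2.48 / 438) * 100
H = 0.566 %FS

0.566 %FS


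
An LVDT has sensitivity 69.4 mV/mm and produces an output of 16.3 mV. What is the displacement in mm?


Displacement = Vout / sensitivity.
d = 16.3 / 69.4
d = 0.235 mm

0.235 mm


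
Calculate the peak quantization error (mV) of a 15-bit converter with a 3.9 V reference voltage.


The maximum quantization error is +/- LSB/2.
LSB = Vref / 2^n = 3.9 / 32768 = 0.00011902 V
Max error = LSB / 2 = 0.00011902 / 2 = 5.951e-05 V
Max error = 0.0595 mV

0.0595 mV


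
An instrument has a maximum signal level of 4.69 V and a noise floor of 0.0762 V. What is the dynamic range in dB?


Dynamic range = 20 * log10(Vmax / Vnoise).
DR = 20 * log10(4.69 / 0.0762)
DR = 20 * log10(61.55)
DR = 35.78 dB

35.78 dB


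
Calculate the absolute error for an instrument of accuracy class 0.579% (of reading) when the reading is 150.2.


Absolute error = (accuracy% / 100) * reading.
Error = (0.579 / 100) * 150.2
Error = 0.00579 * 150.2
Error = 0.8697

0.8697


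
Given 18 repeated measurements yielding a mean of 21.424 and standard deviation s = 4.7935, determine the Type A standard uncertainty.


The standard uncertainty for Type A evaluation is u = s / sqrt(n).
u = 4.7935 / sqrt(18)
u = 4.7935 / 4.2426
u = 1.1298

1.1298


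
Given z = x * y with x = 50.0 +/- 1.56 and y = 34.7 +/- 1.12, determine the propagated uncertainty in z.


For a product z = x*y, the relative uncertainty is:
uz/z = sqrt((ux/x)^2 + (uy/y)^2)
Relative uncertainties: ux/x = 1.56/50.0 = 0.0312
uy/y = 1.12/34.7 = 0.032277
z = 50.0 * 34.7 = 1735.0
uz = 1735.0 * sqrt(0.0312^2 + 0.032277^2) = 77.886

77.886


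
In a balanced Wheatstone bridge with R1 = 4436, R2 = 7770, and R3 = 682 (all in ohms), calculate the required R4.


At balance: R1*R4 = R2*R3, so R4 = R2*R3/R1.
R4 = 7770 * 682 / 4436
R4 = 5299140 / 4436
R4 = 1194.58 ohm

1194.58 ohm


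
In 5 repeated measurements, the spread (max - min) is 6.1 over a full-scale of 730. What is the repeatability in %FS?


Repeatability = (spread / full scale) * 100%.
R = (6.1 / 730) * 100
R = 0.836 %FS

0.836 %FS


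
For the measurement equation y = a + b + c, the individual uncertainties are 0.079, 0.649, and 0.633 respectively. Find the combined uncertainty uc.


For a sum of independent quantities, uc = sqrt(u1^2 + u2^2 + u3^2).
uc = sqrt(0.079^2 + 0.649^2 + 0.633^2)
uc = sqrt(0.006241 + 0.421201 + 0.400689)
uc = 0.91

0.91


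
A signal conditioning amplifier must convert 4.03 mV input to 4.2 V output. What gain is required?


Gain = Vout / Vin (converting to same units).
G = 4.2 V / 4.03 mV
G = 4200.0 mV / 4.03 mV
G = 1042.18

1042.18


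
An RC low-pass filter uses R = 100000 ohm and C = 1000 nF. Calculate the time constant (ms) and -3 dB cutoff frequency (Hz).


Time constant: tau = R * C.
tau = 100000 * 1.00e-06 = 0.1 s
tau = 100.0 ms
Cutoff frequency: fc = 1 / (2*pi*R*C).
fc = 1 / (2*pi*0.1) = 1.59 Hz

tau = 100.0 ms, fc = 1.59 Hz


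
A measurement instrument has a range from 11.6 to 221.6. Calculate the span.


Span = upper range - lower range.
Span = 221.6 - (11.6)
Span = 210.0

210.0


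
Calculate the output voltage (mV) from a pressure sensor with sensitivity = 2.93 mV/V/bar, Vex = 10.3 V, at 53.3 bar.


Output = sensitivity * Vex * P.
Vout = 2.93 * 10.3 * 53.3
Vout = 30.179 * 53.3
Vout = 1608.54 mV

1608.54 mV


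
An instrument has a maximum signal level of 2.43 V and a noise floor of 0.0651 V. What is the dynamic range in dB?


Dynamic range = 20 * log10(Vmax / Vnoise).
DR = 20 * log10(2.43 / 0.0651)
DR = 20 * log10(37.33)
DR = 31.44 dB

31.44 dB


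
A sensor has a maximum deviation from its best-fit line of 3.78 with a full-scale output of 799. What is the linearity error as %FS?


Linearity error = (max deviation / full scale) * 100%.
Linearity = (3.78 / 799) * 100
Linearity = 0.473 %FS

0.473 %FS


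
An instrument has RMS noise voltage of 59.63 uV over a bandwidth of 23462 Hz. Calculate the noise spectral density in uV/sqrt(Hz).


Noise spectral density = Vrms / sqrt(BW).
NSD = 59.63 / sqrt(23462)
NSD = 59.63 / 153.1731
NSD = 0.3893 uV/sqrt(Hz)

0.3893 uV/sqrt(Hz)


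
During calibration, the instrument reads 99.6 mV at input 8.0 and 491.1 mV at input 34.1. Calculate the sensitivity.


Sensitivity = (y2 - y1) / (x2 - x1).
S = (491.1 - 99.6) / (34.1 - 8.0)
S = 391.5 / 26.1
S = 15.0 mV/unit

15.0 mV/unit


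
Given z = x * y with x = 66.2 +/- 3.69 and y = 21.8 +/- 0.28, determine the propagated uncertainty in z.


For a product z = x*y, the relative uncertainty is:
uz/z = sqrt((ux/x)^2 + (uy/y)^2)
Relative uncertainties: ux/x = 3.69/66.2 = 0.05574
uy/y = 0.28/21.8 = 0.012844
z = 66.2 * 21.8 = 1443.2
uz = 1443.2 * sqrt(0.05574^2 + 0.012844^2) = 82.55

82.55


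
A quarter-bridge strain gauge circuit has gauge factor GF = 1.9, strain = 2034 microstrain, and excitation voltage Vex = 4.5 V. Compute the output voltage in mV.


Quarter bridge output: Vout = (GF * epsilon * Vex) / 4.
Vout = (1.9 * 2034e-6 * 4.5) / 4
Vout = 0.0173907 / 4 V
Vout = 0.00434767 V = 4.3477 mV

4.3477 mV


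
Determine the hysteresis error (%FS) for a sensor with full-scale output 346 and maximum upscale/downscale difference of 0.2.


Hysteresis = (max difference / full scale) * 100%.
H = (0.2 / 346) * 100
H = 0.058 %FS

0.058 %FS


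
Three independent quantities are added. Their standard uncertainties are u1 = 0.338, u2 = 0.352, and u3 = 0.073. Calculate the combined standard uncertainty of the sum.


For a sum of independent quantities, uc = sqrt(u1^2 + u2^2 + u3^2).
uc = sqrt(0.338^2 + 0.352^2 + 0.073^2)
uc = sqrt(0.114244 + 0.123904 + 0.005329)
uc = 0.4934

0.4934


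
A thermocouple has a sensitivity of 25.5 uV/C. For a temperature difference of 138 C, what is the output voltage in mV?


The thermocouple output V = sensitivity * dT.
V = 25.5 uV/C * 138 C
V = 3519.0 uV
V = 3.519 mV

3.519 mV


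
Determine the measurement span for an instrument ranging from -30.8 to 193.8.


Span = upper range - lower range.
Span = 193.8 - (-30.8)
Span = 224.6

224.6


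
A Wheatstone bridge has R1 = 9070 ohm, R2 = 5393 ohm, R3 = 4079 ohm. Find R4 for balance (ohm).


At balance: R1*R4 = R2*R3, so R4 = R2*R3/R1.
R4 = 5393 * 4079 / 9070
R4 = 21998047 / 9070
R4 = 2425.36 ohm

2425.36 ohm


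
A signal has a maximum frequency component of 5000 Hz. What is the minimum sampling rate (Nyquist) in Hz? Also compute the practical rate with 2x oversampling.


By Nyquist theorem, fs_min = 2 * fmax.
fs_min = 2 * 5000 = 10000 Hz
Practical rate = 2 * fs_min = 2 * 10000 = 20000 Hz

fs_min = 10000 Hz, fs_practical = 20000 Hz


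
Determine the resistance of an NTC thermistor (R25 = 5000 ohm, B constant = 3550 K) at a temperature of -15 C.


NTC thermistor equation: Rt = R25 * exp(B * (1/T - 1/T25)).
T in Kelvin: 258.15 K, T25 = 298.15 K
1/T - 1/T25 = 1/258.15 - 1/298.15 = 0.0005197
B * (1/T - 1/T25) = 3550 * 0.0005197 = 1.8449
Rt = 5000 * exp(1.8449) = 31638.5 ohm

31638.5 ohm


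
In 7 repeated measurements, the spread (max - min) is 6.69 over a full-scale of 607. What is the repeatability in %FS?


Repeatability = (spread / full scale) * 100%.
R = (6.69 / 607) * 100
R = 1.102 %FS

1.102 %FS


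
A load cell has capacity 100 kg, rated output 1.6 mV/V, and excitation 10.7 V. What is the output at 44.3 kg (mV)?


Vout = rated_output * Vex * (load / capacity).
Vout = 1.6 * 10.7 * (44.3 / 100)
Vout = 1.6 * 10.7 * 0.443
Vout = 7.584 mV

7.584 mV


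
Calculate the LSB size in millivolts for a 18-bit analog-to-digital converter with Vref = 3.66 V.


The resolution (LSB) of an ADC is Vref / 2^n.
LSB = 3.66 / 2^18
LSB = 3.66 / 262144
LSB = 1.396e-05 V = 0.01396179 mV

0.01396179 mV


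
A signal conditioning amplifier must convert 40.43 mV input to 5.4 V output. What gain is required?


Gain = Vout / Vin (converting to same units).
G = 5.4 V / 40.43 mV
G = 5400.0 mV / 40.43 mV
G = 133.56

133.56


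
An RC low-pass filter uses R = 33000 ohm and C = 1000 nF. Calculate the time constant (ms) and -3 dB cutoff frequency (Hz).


Time constant: tau = R * C.
tau = 33000 * 1.00e-06 = 0.033 s
tau = 33.0 ms
Cutoff frequency: fc = 1 / (2*pi*R*C).
fc = 1 / (2*pi*0.033) = 4.82 Hz

tau = 33.0 ms, fc = 4.82 Hz


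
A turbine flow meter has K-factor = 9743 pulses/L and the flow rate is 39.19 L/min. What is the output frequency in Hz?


Frequency = K * Q / 60 (converting L/min to L/s).
f = 9743 * 39.19 / 60
f = 381828.17 / 60
f = 6363.8 Hz

6363.8 Hz


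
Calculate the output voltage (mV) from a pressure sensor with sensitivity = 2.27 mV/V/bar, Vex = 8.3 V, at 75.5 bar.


Output = sensitivity * Vex * P.
Vout = 2.27 * 8.3 * 75.5
Vout = 18.841 * 75.5
Vout = 1422.5 mV

1422.5 mV


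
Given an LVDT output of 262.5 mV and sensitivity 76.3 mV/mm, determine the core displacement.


Displacement = Vout / sensitivity.
d = 262.5 / 76.3
d = 3.44 mm

3.44 mm


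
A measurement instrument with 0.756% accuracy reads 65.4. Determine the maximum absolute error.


Absolute error = (accuracy% / 100) * reading.
Error = (0.756 / 100) * 65.4
Error = 0.00756 * 65.4
Error = 0.4944

0.4944


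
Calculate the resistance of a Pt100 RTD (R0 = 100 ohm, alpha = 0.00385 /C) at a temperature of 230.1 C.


The RTD equation: Rt = R0 * (1 + alpha * T).
Rt = 100 * (1 + 0.00385 * 230.1)
Rt = 100 * (1 + 0.885885)
Rt = 100 * 1.885885
Rt = 188.589 ohm

188.589 ohm


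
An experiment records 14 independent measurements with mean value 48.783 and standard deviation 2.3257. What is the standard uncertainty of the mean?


The standard uncertainty for Type A evaluation is u = s / sqrt(n).
u = 2.3257 / sqrt(14)
u = 2.3257 / 3.7417
u = 0.6216

0.6216


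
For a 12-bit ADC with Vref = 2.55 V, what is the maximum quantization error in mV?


The maximum quantization error is +/- LSB/2.
LSB = Vref / 2^n = 2.55 / 4096 = 0.00062256 V
Max error = LSB / 2 = 0.00062256 / 2 = 0.00031128 V
Max error = 0.3113 mV

0.3113 mV


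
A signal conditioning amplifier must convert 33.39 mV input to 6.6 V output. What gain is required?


Gain = Vout / Vin (converting to same units).
G = 6.6 V / 33.39 mV
G = 6600.0 mV / 33.39 mV
G = 197.66

197.66


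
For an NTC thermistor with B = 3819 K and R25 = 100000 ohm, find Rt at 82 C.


NTC thermistor equation: Rt = R25 * exp(B * (1/T - 1/T25)).
T in Kelvin: 355.15 K, T25 = 298.15 K
1/T - 1/T25 = 1/355.15 - 1/298.15 = -0.0005383
B * (1/T - 1/T25) = 3819 * -0.0005383 = -2.0558
Rt = 100000 * exp(-2.0558) = 12799.2 ohm

12799.2 ohm


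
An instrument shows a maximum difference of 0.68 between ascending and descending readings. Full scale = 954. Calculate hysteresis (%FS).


Hysteresis = (max difference / full scale) * 100%.
H = (0.68 / 954) * 100
H = 0.071 %FS

0.071 %FS


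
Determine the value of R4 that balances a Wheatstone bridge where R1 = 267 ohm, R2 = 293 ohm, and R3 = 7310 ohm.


At balance: R1*R4 = R2*R3, so R4 = R2*R3/R1.
R4 = 293 * 7310 / 267
R4 = 2141830 / 267
R4 = 8021.84 ohm

8021.84 ohm


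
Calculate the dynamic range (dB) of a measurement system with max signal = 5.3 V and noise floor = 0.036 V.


Dynamic range = 20 * log10(Vmax / Vnoise).
DR = 20 * log10(5.3 / 0.036)
DR = 20 * log10(147.22)
DR = 43.36 dB

43.36 dB


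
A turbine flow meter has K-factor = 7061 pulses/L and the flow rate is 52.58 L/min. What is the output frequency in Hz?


Frequency = K * Q / 60 (converting L/min to L/s).
f = 7061 * 52.58 / 60
f = 371267.38 / 60
f = 6187.79 Hz

6187.79 Hz


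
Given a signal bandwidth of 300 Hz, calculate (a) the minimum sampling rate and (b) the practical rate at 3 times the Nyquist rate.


By Nyquist theorem, fs_min = 2 * fmax.
fs_min = 2 * 300 = 600 Hz
Practical rate = 3 * fs_min = 3 * 600 = 1800 Hz

fs_min = 600 Hz, fs_practical = 1800 Hz


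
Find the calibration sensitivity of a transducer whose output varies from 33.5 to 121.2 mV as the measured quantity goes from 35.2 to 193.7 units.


Sensitivity = (y2 - y1) / (x2 - x1).
S = (121.2 - 33.5) / (193.7 - 35.2)
S = 87.7 / 158.5
S = 0.5533 mV/unit

0.5533 mV/unit


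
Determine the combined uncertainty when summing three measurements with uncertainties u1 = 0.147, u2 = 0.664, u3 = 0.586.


For a sum of independent quantities, uc = sqrt(u1^2 + u2^2 + u3^2).
uc = sqrt(0.147^2 + 0.664^2 + 0.586^2)
uc = sqrt(0.021609 + 0.440896 + 0.343396)
uc = 0.8977

0.8977


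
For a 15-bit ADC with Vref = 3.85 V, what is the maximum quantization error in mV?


The maximum quantization error is +/- LSB/2.
LSB = Vref / 2^n = 3.85 / 32768 = 0.00011749 V
Max error = LSB / 2 = 0.00011749 / 2 = 5.875e-05 V
Max error = 0.0587 mV

0.0587 mV


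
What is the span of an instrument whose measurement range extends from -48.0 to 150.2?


Span = upper range - lower range.
Span = 150.2 - (-48.0)
Span = 198.2

198.2


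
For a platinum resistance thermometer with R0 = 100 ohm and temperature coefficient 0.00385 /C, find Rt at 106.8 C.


The RTD equation: Rt = R0 * (1 + alpha * T).
Rt = 100 * (1 + 0.00385 * 106.8)
Rt = 100 * (1 + 0.41118)
Rt = 100 * 1.41118
Rt = 141.118 ohm

141.118 ohm


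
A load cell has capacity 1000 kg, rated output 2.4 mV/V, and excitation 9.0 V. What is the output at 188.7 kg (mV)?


Vout = rated_output * Vex * (load / capacity).
Vout = 2.4 * 9.0 * (188.7 / 1000)
Vout = 2.4 * 9.0 * 0.1887
Vout = 4.076 mV

4.076 mV


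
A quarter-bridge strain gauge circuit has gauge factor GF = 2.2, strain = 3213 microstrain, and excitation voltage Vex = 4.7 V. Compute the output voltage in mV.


Quarter bridge output: Vout = (GF * epsilon * Vex) / 4.
Vout = (2.2 * 3213e-6 * 4.7) / 4
Vout = 0.03322242 / 4 V
Vout = 0.00830561 V = 8.3056 mV

8.3056 mV


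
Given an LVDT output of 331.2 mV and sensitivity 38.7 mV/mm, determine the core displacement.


Displacement = Vout / sensitivity.
d = 331.2 / 38.7
d = 8.558 mm

8.558 mm


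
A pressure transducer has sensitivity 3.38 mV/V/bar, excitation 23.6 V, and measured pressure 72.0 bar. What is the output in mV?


Output = sensitivity * Vex * P.
Vout = 3.38 * 23.6 * 72.0
Vout = 79.768 * 72.0
Vout = 5743.3 mV

5743.3 mV


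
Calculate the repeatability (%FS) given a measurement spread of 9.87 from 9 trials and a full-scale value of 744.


Repeatability = (spread / full scale) * 100%.
R = (9.87 / 744) * 100
R = 1.327 %FS

1.327 %FS


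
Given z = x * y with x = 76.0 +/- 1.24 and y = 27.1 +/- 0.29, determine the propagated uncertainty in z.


For a product z = x*y, the relative uncertainty is:
uz/z = sqrt((ux/x)^2 + (uy/y)^2)
Relative uncertainties: ux/x = 1.24/76.0 = 0.016316
uy/y = 0.29/27.1 = 0.010701
z = 76.0 * 27.1 = 2059.6
uz = 2059.6 * sqrt(0.016316^2 + 0.010701^2) = 40.187

40.187


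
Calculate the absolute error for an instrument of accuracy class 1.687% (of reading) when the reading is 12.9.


Absolute error = (accuracy% / 100) * reading.
Error = (1.687 / 100) * 12.9
Error = 0.01687 * 12.9
Error = 0.2176

0.2176


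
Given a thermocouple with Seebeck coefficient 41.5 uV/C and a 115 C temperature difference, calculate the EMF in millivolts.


The thermocouple output V = sensitivity * dT.
V = 41.5 uV/C * 115 C
V = 4772.5 uV
V = 4.772 mV

4.772 mV


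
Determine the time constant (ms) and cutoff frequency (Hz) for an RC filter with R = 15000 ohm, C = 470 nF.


Time constant: tau = R * C.
tau = 15000 * 4.70e-07 = 0.00705 s
tau = 7.05 ms
Cutoff frequency: fc = 1 / (2*pi*R*C).
fc = 1 / (2*pi*0.00705) = 22.58 Hz

tau = 7.05 ms, fc = 22.58 Hz


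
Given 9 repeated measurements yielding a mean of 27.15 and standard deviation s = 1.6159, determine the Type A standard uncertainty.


The standard uncertainty for Type A evaluation is u = s / sqrt(n).
u = 1.6159 / sqrt(9)
u = 1.6159 / 3.0
u = 0.5386

0.5386


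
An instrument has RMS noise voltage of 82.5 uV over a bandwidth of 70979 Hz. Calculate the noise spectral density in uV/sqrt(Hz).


Noise spectral density = Vrms / sqrt(BW).
NSD = 82.5 / sqrt(70979)
NSD = 82.5 / 266.4188
NSD = 0.3097 uV/sqrt(Hz)

0.3097 uV/sqrt(Hz)


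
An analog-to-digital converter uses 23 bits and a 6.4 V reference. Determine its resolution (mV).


The resolution (LSB) of an ADC is Vref / 2^n.
LSB = 6.4 / 2^23
LSB = 6.4 / 8388608
LSB = 7.6e-07 V = 0.00076294 mV

0.00076294 mV


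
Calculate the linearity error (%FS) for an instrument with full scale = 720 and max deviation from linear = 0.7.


Linearity error = (max deviation / full scale) * 100%.
Linearity = (0.7 / 720) * 100
Linearity = 0.097 %FS

0.097 %FS


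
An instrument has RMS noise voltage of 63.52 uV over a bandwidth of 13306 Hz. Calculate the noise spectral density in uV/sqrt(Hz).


Noise spectral density = Vrms / sqrt(BW).
NSD = 63.52 / sqrt(13306)
NSD = 63.52 / 115.3516
NSD = 0.5507 uV/sqrt(Hz)

0.5507 uV/sqrt(Hz)


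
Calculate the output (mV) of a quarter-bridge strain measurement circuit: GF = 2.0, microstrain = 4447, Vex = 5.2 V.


Quarter bridge output: Vout = (GF * epsilon * Vex) / 4.
Vout = (2.0 * 4447e-6 * 5.2) / 4
Vout = 0.0462488 / 4 V
Vout = 0.0115622 V = 11.5622 mV

11.5622 mV


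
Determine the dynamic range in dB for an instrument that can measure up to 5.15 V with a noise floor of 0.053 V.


Dynamic range = 20 * log10(Vmax / Vnoise).
DR = 20 * log10(5.15 / 0.053)
DR = 20 * log10(97.17)
DR = 39.75 dB

39.75 dB


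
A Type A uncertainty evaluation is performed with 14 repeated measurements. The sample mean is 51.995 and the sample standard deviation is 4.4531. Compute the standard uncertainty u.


The standard uncertainty for Type A evaluation is u = s / sqrt(n).
u = 4.4531 / sqrt(14)
u = 4.4531 / 3.7417
u = 1.1901

1.1901


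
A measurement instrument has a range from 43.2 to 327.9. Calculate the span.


Span = upper range - lower range.
Span = 327.9 - (43.2)
Span = 284.7

284.7


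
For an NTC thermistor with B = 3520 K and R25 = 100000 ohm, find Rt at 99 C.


NTC thermistor equation: Rt = R25 * exp(B * (1/T - 1/T25)).
T in Kelvin: 372.15 K, T25 = 298.15 K
1/T - 1/T25 = 1/372.15 - 1/298.15 = -0.00066693
B * (1/T - 1/T25) = 3520 * -0.00066693 = -2.3476
Rt = 100000 * exp(-2.3476) = 9560.0 ohm

9560.0 ohm


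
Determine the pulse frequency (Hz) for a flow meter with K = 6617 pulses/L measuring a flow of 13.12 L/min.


Frequency = K * Q / 60 (converting L/min to L/s).
f = 6617 * 13.12 / 60
f = 86815.04 / 60
f = 1446.92 Hz

1446.92 Hz


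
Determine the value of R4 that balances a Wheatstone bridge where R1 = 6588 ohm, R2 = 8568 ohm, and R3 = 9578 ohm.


At balance: R1*R4 = R2*R3, so R4 = R2*R3/R1.
R4 = 8568 * 9578 / 6588
R4 = 82064304 / 6588
R4 = 12456.63 ohm

12456.63 ohm


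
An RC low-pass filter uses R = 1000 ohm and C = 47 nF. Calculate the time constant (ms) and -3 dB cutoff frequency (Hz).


Time constant: tau = R * C.
tau = 1000 * 4.70e-08 = 4.7e-05 s
tau = 0.047 ms
Cutoff frequency: fc = 1 / (2*pi*R*C).
fc = 1 / (2*pi*4.7e-05) = 3386.28 Hz

tau = 0.047 ms, fc = 3386.28 Hz


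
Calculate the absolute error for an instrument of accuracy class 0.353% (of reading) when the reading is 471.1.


Absolute error = (accuracy% / 100) * reading.
Error = (0.353 / 100) * 471.1
Error = 0.00353 * 471.1
Error = 1.663

1.663


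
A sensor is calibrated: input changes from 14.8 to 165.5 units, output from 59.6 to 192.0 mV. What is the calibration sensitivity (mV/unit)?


Sensitivity = (y2 - y1) / (x2 - x1).
S = (192.0 - 59.6) / (165.5 - 14.8)
S = 132.4 / 150.7
S = 0.8786 mV/unit

0.8786 mV/unit


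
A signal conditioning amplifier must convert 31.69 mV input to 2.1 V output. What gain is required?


Gain = Vout / Vin (converting to same units).
G = 2.1 V / 31.69 mV
G = 2100.0 mV / 31.69 mV
G = 66.27

66.27


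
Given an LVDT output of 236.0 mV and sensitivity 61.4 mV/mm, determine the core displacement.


Displacement = Vout / sensitivity.
d = 236.0 / 61.4
d = 3.844 mm

3.844 mm


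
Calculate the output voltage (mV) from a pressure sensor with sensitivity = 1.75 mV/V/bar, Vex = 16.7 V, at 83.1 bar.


Output = sensitivity * Vex * P.
Vout = 1.75 * 16.7 * 83.1
Vout = 29.225 * 83.1
Vout = 2428.6 mV

2428.6 mV


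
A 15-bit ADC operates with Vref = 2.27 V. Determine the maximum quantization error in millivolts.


The maximum quantization error is +/- LSB/2.
LSB = Vref / 2^n = 2.27 / 32768 = 6.927e-05 V
Max error = LSB / 2 = 6.927e-05 / 2 = 3.464e-05 V
Max error = 0.0346 mV

0.0346 mV


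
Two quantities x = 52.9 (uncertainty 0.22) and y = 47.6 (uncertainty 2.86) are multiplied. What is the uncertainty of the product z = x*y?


For a product z = x*y, the relative uncertainty is:
uz/z = sqrt((ux/x)^2 + (uy/y)^2)
Relative uncertainties: ux/x = 0.22/52.9 = 0.004159
uy/y = 2.86/47.6 = 0.060084
z = 52.9 * 47.6 = 2518.0
uz = 2518.0 * sqrt(0.004159^2 + 0.060084^2) = 151.656

151.656


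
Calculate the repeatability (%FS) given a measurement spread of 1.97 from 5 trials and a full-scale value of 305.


Repeatability = (spread / full scale) * 100%.
R = (1.97 / 305) * 100
R = 0.646 %FS

0.646 %FS


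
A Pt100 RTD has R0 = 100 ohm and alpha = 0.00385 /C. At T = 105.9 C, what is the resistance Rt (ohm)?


The RTD equation: Rt = R0 * (1 + alpha * T).
Rt = 100 * (1 + 0.00385 * 105.9)
Rt = 100 * (1 + 0.407715)
Rt = 100 * 1.407715
Rt = 140.772 ohm

140.772 ohm


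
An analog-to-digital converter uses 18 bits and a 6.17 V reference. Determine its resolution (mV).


The resolution (LSB) of an ADC is Vref / 2^n.
LSB = 6.17 / 2^18
LSB = 6.17 / 262144
LSB = 2.354e-05 V = 0.02353668 mV

0.02353668 mV


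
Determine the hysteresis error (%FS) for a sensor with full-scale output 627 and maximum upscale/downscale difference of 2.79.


Hysteresis = (max difference / full scale) * 100%.
H = (2.79 / 627) * 100
H = 0.445 %FS

0.445 %FS


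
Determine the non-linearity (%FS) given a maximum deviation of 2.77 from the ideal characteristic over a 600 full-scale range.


Linearity error = (max deviation / full scale) * 100%.
Linearity = (2.77 / 600) * 100
Linearity = 0.462 %FS

0.462 %FS


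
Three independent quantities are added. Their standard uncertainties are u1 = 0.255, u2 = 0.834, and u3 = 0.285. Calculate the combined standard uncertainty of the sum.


For a sum of independent quantities, uc = sqrt(u1^2 + u2^2 + u3^2).
uc = sqrt(0.255^2 + 0.834^2 + 0.285^2)
uc = sqrt(0.065025 + 0.695556 + 0.081225)
uc = 0.9175

0.9175


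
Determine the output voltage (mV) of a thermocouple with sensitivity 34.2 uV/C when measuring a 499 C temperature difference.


The thermocouple output V = sensitivity * dT.
V = 34.2 uV/C * 499 C
V = 17065.8 uV
V = 17.066 mV

17.066 mV


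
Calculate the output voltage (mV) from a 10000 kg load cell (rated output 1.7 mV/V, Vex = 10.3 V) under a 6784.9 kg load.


Vout = rated_output * Vex * (load / capacity).
Vout = 1.7 * 10.3 * (6784.9 / 10000)
Vout = 1.7 * 10.3 * 0.67849
Vout = 11.88 mV

11.88 mV


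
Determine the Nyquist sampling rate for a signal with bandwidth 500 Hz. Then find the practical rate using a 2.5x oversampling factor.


By Nyquist theorem, fs_min = 2 * fmax.
fs_min = 2 * 500 = 1000 Hz
Practical rate = 2.5 * fs_min = 2.5 * 1000 = 2500 Hz

fs_min = 1000 Hz, fs_practical = 2500 Hz


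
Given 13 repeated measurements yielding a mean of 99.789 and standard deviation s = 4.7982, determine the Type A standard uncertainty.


The standard uncertainty for Type A evaluation is u = s / sqrt(n).
u = 4.7982 / sqrt(13)
u = 4.7982 / 3.6056
u = 1.3308

1.3308


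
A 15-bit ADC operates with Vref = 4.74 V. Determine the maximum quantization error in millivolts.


The maximum quantization error is +/- LSB/2.
LSB = Vref / 2^n = 4.74 / 32768 = 0.00014465 V
Max error = LSB / 2 = 0.00014465 / 2 = 7.233e-05 V
Max error = 0.0723 mV

0.0723 mV


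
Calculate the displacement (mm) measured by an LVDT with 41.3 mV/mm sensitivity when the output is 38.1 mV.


Displacement = Vout / sensitivity.
d = 38.1 / 41.3
d = 0.923 mm

0.923 mm


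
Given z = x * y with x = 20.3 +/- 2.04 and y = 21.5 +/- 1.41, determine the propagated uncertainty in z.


For a product z = x*y, the relative uncertainty is:
uz/z = sqrt((ux/x)^2 + (uy/y)^2)
Relative uncertainties: ux/x = 2.04/20.3 = 0.100493
uy/y = 1.41/21.5 = 0.065581
z = 20.3 * 21.5 = 436.4
uz = 436.4 * sqrt(0.100493^2 + 0.065581^2) = 52.373

52.373


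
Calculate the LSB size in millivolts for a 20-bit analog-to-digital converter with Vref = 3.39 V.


The resolution (LSB) of an ADC is Vref / 2^n.
LSB = 3.39 / 2^20
LSB = 3.39 / 1048576
LSB = 3.23e-06 V = 0.00323296 mV

0.00323296 mV


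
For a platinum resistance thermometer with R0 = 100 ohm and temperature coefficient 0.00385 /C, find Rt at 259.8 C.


The RTD equation: Rt = R0 * (1 + alpha * T).
Rt = 100 * (1 + 0.00385 * 259.8)
Rt = 100 * (1 + 1.00023)
Rt = 100 * 2.00023
Rt = 200.023 ohm

200.023 ohm


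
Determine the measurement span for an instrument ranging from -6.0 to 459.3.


Span = upper range - lower range.
Span = 459.3 - (-6.0)
Span = 465.3

465.3


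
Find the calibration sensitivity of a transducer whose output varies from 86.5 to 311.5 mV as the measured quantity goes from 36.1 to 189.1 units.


Sensitivity = (y2 - y1) / (x2 - x1).
S = (311.5 - 86.5) / (189.1 - 36.1)
S = 225.0 / 153.0
S = 1.4706 mV/unit

1.4706 mV/unit


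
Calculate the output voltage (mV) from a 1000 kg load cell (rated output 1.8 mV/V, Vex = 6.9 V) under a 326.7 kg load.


Vout = rated_output * Vex * (load / capacity).
Vout = 1.8 * 6.9 * (326.7 / 1000)
Vout = 1.8 * 6.9 * 0.3267
Vout = 4.058 mV

4.058 mV


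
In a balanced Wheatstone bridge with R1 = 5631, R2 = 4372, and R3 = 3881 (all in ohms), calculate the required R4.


At balance: R1*R4 = R2*R3, so R4 = R2*R3/R1.
R4 = 4372 * 3881 / 5631
R4 = 16967732 / 5631
R4 = 3013.27 ohm

3013.27 ohm


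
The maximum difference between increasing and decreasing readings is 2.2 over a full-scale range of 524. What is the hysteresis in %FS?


Hysteresis = (max difference / full scale) * 100%.
H = (2.2 / 524) * 100
H = 0.42 %FS

0.42 %FS


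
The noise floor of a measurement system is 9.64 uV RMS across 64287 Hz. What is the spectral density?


Noise spectral density = Vrms / sqrt(BW).
NSD = 9.64 / sqrt(64287)
NSD = 9.64 / 253.5488
NSD = 0.038 uV/sqrt(Hz)

0.038 uV/sqrt(Hz)


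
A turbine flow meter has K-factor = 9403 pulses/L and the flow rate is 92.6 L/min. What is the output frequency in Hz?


Frequency = K * Q / 60 (converting L/min to L/s).
f = 9403 * 92.6 / 60
f = 870717.8 / 60
f = 14511.96 Hz

14511.96 Hz


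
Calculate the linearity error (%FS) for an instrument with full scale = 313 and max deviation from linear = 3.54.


Linearity error = (max deviation / full scale) * 100%.
Linearity = (3.54 / 313) * 100
Linearity = 1.131 %FS

1.131 %FS


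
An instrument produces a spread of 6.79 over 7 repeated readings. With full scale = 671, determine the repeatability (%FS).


Repeatability = (spread / full scale) * 100%.
R = (6.79 / 671) * 100
R = 1.012 %FS

1.012 %FS


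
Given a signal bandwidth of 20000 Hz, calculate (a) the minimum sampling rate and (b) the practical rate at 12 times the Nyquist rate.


By Nyquist theorem, fs_min = 2 * fmax.
fs_min = 2 * 20000 = 40000 Hz
Practical rate = 12 * fs_min = 12 * 40000 = 480000 Hz

fs_min = 40000 Hz, fs_practical = 480000 Hz


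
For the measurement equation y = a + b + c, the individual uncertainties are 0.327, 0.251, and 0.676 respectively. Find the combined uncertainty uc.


For a sum of independent quantities, uc = sqrt(u1^2 + u2^2 + u3^2).
uc = sqrt(0.327^2 + 0.251^2 + 0.676^2)
uc = sqrt(0.106929 + 0.063001 + 0.456976)
uc = 0.7918

0.7918


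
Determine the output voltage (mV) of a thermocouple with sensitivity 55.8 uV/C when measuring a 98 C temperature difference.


The thermocouple output V = sensitivity * dT.
V = 55.8 uV/C * 98 C
V = 5468.4 uV
V = 5.468 mV

5.468 mV


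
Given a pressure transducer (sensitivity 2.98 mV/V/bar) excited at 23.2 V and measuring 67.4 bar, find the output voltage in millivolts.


Output = sensitivity * Vex * P.
Vout = 2.98 * 23.2 * 67.4
Vout = 69.136 * 67.4
Vout = 4659.77 mV

4659.77 mV


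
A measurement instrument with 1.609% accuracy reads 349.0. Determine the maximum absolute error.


Absolute error = (accuracy% / 100) * reading.
Error = (1.609 / 100) * 349.0
Error = 0.01609 * 349.0
Error = 5.6154

5.6154


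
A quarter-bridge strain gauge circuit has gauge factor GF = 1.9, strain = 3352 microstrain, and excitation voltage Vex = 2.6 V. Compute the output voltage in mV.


Quarter bridge output: Vout = (GF * epsilon * Vex) / 4.
Vout = (1.9 * 3352e-6 * 2.6) / 4
Vout = 0.01655888 / 4 V
Vout = 0.00413972 V = 4.1397 mV

4.1397 mV


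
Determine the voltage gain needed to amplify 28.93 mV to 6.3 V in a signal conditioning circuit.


Gain = Vout / Vin (converting to same units).
G = 6.3 V / 28.93 mV
G = 6300.0 mV / 28.93 mV
G = 217.77

217.77


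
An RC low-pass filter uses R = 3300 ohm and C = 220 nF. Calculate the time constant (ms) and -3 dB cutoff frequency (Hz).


Time constant: tau = R * C.
tau = 3300 * 2.20e-07 = 0.000726 s
tau = 0.726 ms
Cutoff frequency: fc = 1 / (2*pi*R*C).
fc = 1 / (2*pi*0.000726) = 219.22 Hz

tau = 0.726 ms, fc = 219.22 Hz


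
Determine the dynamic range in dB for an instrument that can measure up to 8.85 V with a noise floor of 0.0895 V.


Dynamic range = 20 * log10(Vmax / Vnoise).
DR = 20 * log10(8.85 / 0.0895)
DR = 20 * log10(98.88)
DR = 39.9 dB

39.9 dB


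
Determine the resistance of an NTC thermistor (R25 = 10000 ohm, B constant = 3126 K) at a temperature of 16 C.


NTC thermistor equation: Rt = R25 * exp(B * (1/T - 1/T25)).
T in Kelvin: 289.15 K, T25 = 298.15 K
1/T - 1/T25 = 1/289.15 - 1/298.15 = 0.0001044
B * (1/T - 1/T25) = 3126 * 0.0001044 = 0.3263
Rt = 10000 * exp(0.3263) = 13858.9 ohm

13858.9 ohm


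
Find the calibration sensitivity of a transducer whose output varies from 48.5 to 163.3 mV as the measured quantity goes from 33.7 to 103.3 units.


Sensitivity = (y2 - y1) / (x2 - x1).
S = (163.3 - 48.5) / (103.3 - 33.7)
S = 114.8 / 69.6
S = 1.6494 mV/unit

1.6494 mV/unit


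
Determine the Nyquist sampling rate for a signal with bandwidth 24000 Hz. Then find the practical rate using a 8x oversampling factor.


By Nyquist theorem, fs_min = 2 * fmax.
fs_min = 2 * 24000 = 48000 Hz
Practical rate = 8 * fs_min = 8 * 48000 = 384000 Hz

fs_min = 48000 Hz, fs_practical = 384000 Hz


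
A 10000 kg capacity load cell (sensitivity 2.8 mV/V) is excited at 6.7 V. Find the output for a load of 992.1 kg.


Vout = rated_output * Vex * (load / capacity).
Vout = 2.8 * 6.7 * (992.1 / 10000)
Vout = 2.8 * 6.7 * 0.09921
Vout = 1.861 mV

1.861 mV


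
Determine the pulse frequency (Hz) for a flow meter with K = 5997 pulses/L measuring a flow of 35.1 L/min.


Frequency = K * Q / 60 (converting L/min to L/s).
f = 5997 * 35.1 / 60
f = 210494.7 / 60
f = 3508.25 Hz

3508.25 Hz


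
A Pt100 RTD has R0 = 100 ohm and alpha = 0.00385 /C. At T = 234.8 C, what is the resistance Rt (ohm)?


The RTD equation: Rt = R0 * (1 + alpha * T).
Rt = 100 * (1 + 0.00385 * 234.8)
Rt = 100 * (1 + 0.90398)
Rt = 100 * 1.90398
Rt = 190.398 ohm

190.398 ohm
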